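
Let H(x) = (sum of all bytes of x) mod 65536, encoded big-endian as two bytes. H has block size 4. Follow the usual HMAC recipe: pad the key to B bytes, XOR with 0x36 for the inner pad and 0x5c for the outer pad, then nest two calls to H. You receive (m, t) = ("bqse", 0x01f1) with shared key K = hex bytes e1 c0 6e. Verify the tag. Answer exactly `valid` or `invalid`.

Key hex bytes e1 c0 6e is 3 bytes ≤ B = 4; zero-pad to 4 bytes: K' = e1 c0 6e 00.
K' ⊕ ipad = d7 f6 58 36; K' ⊕ opad = bd 9c 32 5c.
Inner hash: sum = 215+246+88+54+98+113+115+101 = 1030 → 04 06.
Outer hash (recomputed tag): sum = 189+156+50+92+4+6 = 497 → 01 f1.
Recomputed tag = 01f1; claimed = 01f1 → match.

valid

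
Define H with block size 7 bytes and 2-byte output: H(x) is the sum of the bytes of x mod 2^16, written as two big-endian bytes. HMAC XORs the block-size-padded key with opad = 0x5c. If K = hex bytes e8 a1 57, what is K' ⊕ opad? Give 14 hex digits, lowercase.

b4fd0b5c5c5c5c

Key hex bytes e8 a1 57 is 3 bytes ≤ B = 7; zero-pad to 7 bytes: K' = e8 a1 57 00 00 00 00.
XOR each byte with 0x5c: e8⊕5c=b4, a1⊕5c=fd, 57⊕5c=0b, 00⊕5c=5c, 00⊕5c=5c, 00⊕5c=5c, 00⊕5c=5c.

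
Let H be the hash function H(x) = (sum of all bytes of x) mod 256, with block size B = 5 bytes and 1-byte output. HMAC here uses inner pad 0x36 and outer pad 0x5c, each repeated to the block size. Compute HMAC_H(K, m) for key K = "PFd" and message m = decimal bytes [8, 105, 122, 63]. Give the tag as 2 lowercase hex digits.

Key "PFd" = 50 46 64 is 3 bytes ≤ B = 5; zero-pad to 5 bytes: K' = 50 46 64 00 00.
K' ⊕ ipad = 66 70 52 36 36.  K' ⊕ opad = 0c 1a 38 5c 5c.
Inner input = (K'⊕ipad) ∥ m = 66 70 52 36 36 ∥ 08 69 7a 3f.
Inner hash: sum = 102+112+82+54+54+8+105+122+63 = 702; mod 256 = 190 → be.
Outer input = (K'⊕opad) ∥ inner = 0c 1a 38 5c 5c ∥ be.
Outer hash (tag): sum = 12+26+56+92+92+190 = 468; mod 256 = 212 → d4.

d4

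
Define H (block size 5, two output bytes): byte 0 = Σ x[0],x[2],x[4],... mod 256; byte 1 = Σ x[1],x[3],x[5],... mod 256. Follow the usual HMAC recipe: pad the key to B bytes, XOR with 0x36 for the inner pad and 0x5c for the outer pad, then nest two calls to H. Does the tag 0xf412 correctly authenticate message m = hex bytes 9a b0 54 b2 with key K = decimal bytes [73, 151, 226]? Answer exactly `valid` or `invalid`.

Key decimal bytes [73, 151, 226] = 49 97 e2 is 3 bytes ≤ B = 5; zero-pad to 5 bytes: K' = 49 97 e2 00 00.
K' ⊕ ipad = 7f a1 d4 36 36; K' ⊕ opad = 15 cb be 5c 5c.
Inner hash: even-index sum = 747 mod 256 = 235; odd-index sum = 453 mod 256 = 197 → eb c5.
Outer hash (recomputed tag): even-index sum = 500 mod 256 = 244; odd-index sum = 530 mod 256 = 18 → f4 12.
Recomputed tag = f412; claimed = f412 → match.

valid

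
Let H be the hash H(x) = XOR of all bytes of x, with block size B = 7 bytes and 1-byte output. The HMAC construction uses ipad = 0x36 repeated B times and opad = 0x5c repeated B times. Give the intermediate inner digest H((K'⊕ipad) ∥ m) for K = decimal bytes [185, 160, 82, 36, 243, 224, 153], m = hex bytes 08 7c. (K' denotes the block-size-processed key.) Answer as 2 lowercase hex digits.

Key decimal bytes [185, 160, 82, 36, 243, 224, 153] = b9 a0 52 24 f3 e0 99 is exactly B = 7 bytes: K' = b9 a0 52 24 f3 e0 99.
K' ⊕ ipad = 8f 96 64 12 c5 d6 af.
Inner input = 8f 96 64 12 c5 d6 af ∥ 08 7c.
Inner hash: XOR 8f⊕96⊕64⊕12⊕c5⊕d6⊕af⊕08⊕7c = a7.

a7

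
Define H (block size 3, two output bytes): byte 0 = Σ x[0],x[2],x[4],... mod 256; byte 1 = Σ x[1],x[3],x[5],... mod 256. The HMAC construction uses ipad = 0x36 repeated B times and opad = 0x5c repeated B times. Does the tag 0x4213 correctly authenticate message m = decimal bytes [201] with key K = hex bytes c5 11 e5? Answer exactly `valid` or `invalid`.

Key hex bytes c5 11 e5 is exactly B = 3 bytes: K' = c5 11 e5.
K' ⊕ ipad = f3 27 d3; K' ⊕ opad = 99 4d b9.
Inner hash: even-index sum = 454 mod 256 = 198; odd-index sum = 240 mod 256 = 240 → c6 f0.
Outer hash (recomputed tag): even-index sum = 578 mod 256 = 66; odd-index sum = 275 mod 256 = 19 → 42 13.
Recomputed tag = 4213; claimed = 4213 → match.

valid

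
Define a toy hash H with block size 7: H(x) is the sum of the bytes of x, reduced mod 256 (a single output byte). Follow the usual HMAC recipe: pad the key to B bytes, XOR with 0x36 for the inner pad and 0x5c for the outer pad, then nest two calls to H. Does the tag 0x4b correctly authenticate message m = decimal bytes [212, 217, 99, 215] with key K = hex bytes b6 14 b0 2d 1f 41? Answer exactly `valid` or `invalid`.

valid

Key hex bytes b6 14 b0 2d 1f 41 is 6 bytes ≤ B = 7; zero-pad to 7 bytes: K' = b6 14 b0 2d 1f 41 00.
K' ⊕ ipad = 80 22 86 1b 29 77 36; K' ⊕ opad = ea 48 ec 71 43 1d 5c.
Inner hash: sum = 128+34+134+27+41+119+54+212+217+99+215 = 1280; mod 256 = 0 → 00.
Outer hash (recomputed tag): sum = 234+72+236+113+67+29+92+0 = 843; mod 256 = 75 → 4b.
Recomputed tag = 4b; claimed = 4b → match.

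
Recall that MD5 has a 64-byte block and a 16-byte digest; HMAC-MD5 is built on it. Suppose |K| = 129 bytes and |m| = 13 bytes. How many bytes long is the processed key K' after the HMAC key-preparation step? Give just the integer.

64

Key is 129 > 64 bytes, so it is hashed to 16 bytes then zero-padded to 64: |K'| = 64.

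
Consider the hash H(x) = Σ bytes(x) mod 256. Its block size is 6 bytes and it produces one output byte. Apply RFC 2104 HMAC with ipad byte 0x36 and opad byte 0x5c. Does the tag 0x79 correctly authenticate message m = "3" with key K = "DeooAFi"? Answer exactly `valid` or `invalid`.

Key "DeooAFi" = 44 65 6f 6f 41 46 69 is 7 bytes > B = 6, so hash it first: H(key) = 77, then zero-pad to 6 bytes: K' = 77 00 00 00 00 00.
K' ⊕ ipad = 41 36 36 36 36 36; K' ⊕ opad = 2b 5c 5c 5c 5c 5c.
Inner hash: sum = 65+54+54+54+54+54+51 = 386; mod 256 = 130 → 82.
Outer hash (recomputed tag): sum = 43+92+92+92+92+92+130 = 633; mod 256 = 121 → 79.
Recomputed tag = 79; claimed = 79 → match.

valid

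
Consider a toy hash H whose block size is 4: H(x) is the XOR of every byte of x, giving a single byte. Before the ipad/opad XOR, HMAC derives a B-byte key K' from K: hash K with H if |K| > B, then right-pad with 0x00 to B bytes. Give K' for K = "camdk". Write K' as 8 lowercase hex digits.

|K| = 5 > B = 4, so first hash the key.
H(K): XOR 63⊕61⊕6d⊕64⊕6b = 60.
Zero-pad H(K) = 60 to 4 bytes: K' = 60 00 00 00.

60000000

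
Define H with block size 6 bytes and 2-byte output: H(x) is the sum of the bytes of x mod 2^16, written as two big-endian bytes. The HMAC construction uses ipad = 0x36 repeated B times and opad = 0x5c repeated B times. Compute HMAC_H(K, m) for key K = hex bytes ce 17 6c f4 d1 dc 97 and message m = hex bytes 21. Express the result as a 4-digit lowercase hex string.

Key hex bytes ce 17 6c f4 d1 dc 97 is 7 bytes > B = 6, so hash it first: H(key) = 04 89, then zero-pad to 6 bytes: K' = 04 89 00 00 00 00.
K' ⊕ ipad = 32 bf 36 36 36 36.  K' ⊕ opad = 58 d5 5c 5c 5c 5c.
Inner input = (K'⊕ipad) ∥ m = 32 bf 36 36 36 36 ∥ 21.
Inner hash: sum = 50+191+54+54+54+54+33 = 490 → 01 ea.
Outer input = (K'⊕opad) ∥ inner = 58 d5 5c 5c 5c 5c ∥ 01 ea.
Outer hash (tag): sum = 88+213+92+92+92+92+1+234 = 904 → 03 88.

0388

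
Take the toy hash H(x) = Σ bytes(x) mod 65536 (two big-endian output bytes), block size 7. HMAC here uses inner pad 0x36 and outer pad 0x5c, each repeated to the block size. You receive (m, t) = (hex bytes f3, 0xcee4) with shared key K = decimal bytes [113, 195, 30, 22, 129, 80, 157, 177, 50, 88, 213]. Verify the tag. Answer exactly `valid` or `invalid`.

Key decimal bytes [113, 195, 30, 22, 129, 80, 157, 177, 50, 88, 213] = 71 c3 1e 16 81 50 9d b1 32 58 d5 is 11 bytes > B = 7, so hash it first: H(key) = 04 e6, then zero-pad to 7 bytes: K' = 04 e6 00 00 00 00 00.
K' ⊕ ipad = 32 d0 36 36 36 36 36; K' ⊕ opad = 58 ba 5c 5c 5c 5c 5c.
Inner hash: sum = 50+208+54+54+54+54+54+243 = 771 → 03 03.
Outer hash (recomputed tag): sum = 88+186+92+92+92+92+92+3+3 = 740 → 02 e4.
Recomputed tag = 02e4; claimed = cee4 → mismatch.

invalid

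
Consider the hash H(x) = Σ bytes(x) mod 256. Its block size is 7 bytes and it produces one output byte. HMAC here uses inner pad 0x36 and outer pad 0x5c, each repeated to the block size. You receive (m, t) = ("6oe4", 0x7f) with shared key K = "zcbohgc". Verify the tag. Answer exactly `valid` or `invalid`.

Key "zcbohgc" = 7a 63 62 6f 68 67 63 is exactly B = 7 bytes: K' = 7a 63 62 6f 68 67 63.
K' ⊕ ipad = 4c 55 54 59 5e 51 55; K' ⊕ opad = 26 3f 3e 33 34 3b 3f.
Inner hash: sum = 76+85+84+89+94+81+85+54+111+101+52 = 912; mod 256 = 144 → 90.
Outer hash (recomputed tag): sum = 38+63+62+51+52+59+63+144 = 532; mod 256 = 20 → 14.
Recomputed tag = 14; claimed = 7f → mismatch.

invalid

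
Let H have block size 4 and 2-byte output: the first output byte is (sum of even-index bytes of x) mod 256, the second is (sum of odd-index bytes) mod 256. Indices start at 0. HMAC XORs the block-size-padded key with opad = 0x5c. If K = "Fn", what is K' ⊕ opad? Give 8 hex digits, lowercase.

1a325c5c

Key "Fn" = 46 6e is 2 bytes ≤ B = 4; zero-pad to 4 bytes: K' = 46 6e 00 00.
XOR each byte with 0x5c: 46⊕5c=1a, 6e⊕5c=32, 00⊕5c=5c, 00⊕5c=5c.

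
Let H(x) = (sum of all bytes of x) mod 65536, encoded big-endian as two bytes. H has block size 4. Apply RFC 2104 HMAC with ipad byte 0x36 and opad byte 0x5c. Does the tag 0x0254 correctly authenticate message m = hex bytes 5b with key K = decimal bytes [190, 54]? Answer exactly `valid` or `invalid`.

valid

Key decimal bytes [190, 54] = be 36 is 2 bytes ≤ B = 4; zero-pad to 4 bytes: K' = be 36 00 00.
K' ⊕ ipad = 88 00 36 36; K' ⊕ opad = e2 6a 5c 5c.
Inner hash: sum = 136+0+54+54+91 = 335 → 01 4f.
Outer hash (recomputed tag): sum = 226+106+92+92+1+79 = 596 → 02 54.
Recomputed tag = 0254; claimed = 0254 → match.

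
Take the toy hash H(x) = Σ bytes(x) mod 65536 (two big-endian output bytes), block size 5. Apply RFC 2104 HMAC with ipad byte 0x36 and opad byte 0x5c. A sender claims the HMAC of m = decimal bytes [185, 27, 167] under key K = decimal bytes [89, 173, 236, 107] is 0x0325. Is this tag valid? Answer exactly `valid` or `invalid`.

Key decimal bytes [89, 173, 236, 107] = 59 ad ec 6b is 4 bytes ≤ B = 5; zero-pad to 5 bytes: K' = 59 ad ec 6b 00.
K' ⊕ ipad = 6f 9b da 5d 36; K' ⊕ opad = 05 f1 b0 37 5c.
Inner hash: sum = 111+155+218+93+54+185+27+167 = 1010 → 03 f2.
Outer hash (recomputed tag): sum = 5+241+176+55+92+3+242 = 814 → 03 2e.
Recomputed tag = 032e; claimed = 0325 → mismatch.

invalid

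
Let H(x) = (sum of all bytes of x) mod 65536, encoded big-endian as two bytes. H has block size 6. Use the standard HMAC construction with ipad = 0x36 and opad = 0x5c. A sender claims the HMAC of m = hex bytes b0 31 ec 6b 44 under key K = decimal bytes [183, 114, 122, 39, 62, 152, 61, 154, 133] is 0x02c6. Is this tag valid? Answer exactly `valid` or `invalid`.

Key decimal bytes [183, 114, 122, 39, 62, 152, 61, 154, 133] = b7 72 7a 27 3e 98 3d 9a 85 is 9 bytes > B = 6, so hash it first: H(key) = 03 fc, then zero-pad to 6 bytes: K' = 03 fc 00 00 00 00.
K' ⊕ ipad = 35 ca 36 36 36 36; K' ⊕ opad = 5f a0 5c 5c 5c 5c.
Inner hash: sum = 53+202+54+54+54+54+176+49+236+107+68 = 1107 → 04 53.
Outer hash (recomputed tag): sum = 95+160+92+92+92+92+4+83 = 710 → 02 c6.
Recomputed tag = 02c6; claimed = 02c6 → match.

valid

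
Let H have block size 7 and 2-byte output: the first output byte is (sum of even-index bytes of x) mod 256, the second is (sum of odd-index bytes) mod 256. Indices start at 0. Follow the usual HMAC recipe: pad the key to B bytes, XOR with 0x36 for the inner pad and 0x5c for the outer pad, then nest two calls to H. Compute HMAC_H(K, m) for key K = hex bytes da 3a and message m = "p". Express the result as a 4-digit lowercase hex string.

Key hex bytes da 3a is 2 bytes ≤ B = 7; zero-pad to 7 bytes: K' = da 3a 00 00 00 00 00.
K' ⊕ ipad = ec 0c 36 36 36 36 36.  K' ⊕ opad = 86 66 5c 5c 5c 5c 5c.
Inner input = (K'⊕ipad) ∥ m = ec 0c 36 36 36 36 36 ∥ 70.
Inner hash: even-index sum = 398 mod 256 = 142; odd-index sum = 232 mod 256 = 232 → 8e e8.
Outer input = (K'⊕opad) ∥ inner = 86 66 5c 5c 5c 5c 5c ∥ 8e e8.
Outer hash (tag): even-index sum = 642 mod 256 = 130; odd-index sum = 428 mod 256 = 172 → 82 ac.

82ac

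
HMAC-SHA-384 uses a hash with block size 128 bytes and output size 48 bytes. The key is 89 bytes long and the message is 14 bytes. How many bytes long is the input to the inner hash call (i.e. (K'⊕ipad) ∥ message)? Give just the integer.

142

Key is 89 ≤ 128 bytes, zero-padded: |K'| = 128.
Inner input = (K'⊕ipad) ∥ m → 128 + 14 = 142 bytes.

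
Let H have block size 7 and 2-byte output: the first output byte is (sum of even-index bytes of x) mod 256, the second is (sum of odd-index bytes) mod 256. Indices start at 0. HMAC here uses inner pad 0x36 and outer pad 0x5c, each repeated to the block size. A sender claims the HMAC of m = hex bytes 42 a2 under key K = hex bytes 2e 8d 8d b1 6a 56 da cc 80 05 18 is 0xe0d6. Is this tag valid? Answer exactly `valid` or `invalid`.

Key hex bytes 2e 8d 8d b1 6a 56 da cc 80 05 18 is 11 bytes > B = 7, so hash it first: H(key) = 97 65, then zero-pad to 7 bytes: K' = 97 65 00 00 00 00 00.
K' ⊕ ipad = a1 53 36 36 36 36 36; K' ⊕ opad = cb 39 5c 5c 5c 5c 5c.
Inner hash: even-index sum = 485 mod 256 = 229; odd-index sum = 257 mod 256 = 1 → e5 01.
Outer hash (recomputed tag): even-index sum = 480 mod 256 = 224; odd-index sum = 470 mod 256 = 214 → e0 d6.
Recomputed tag = e0d6; claimed = e0d6 → match.

valid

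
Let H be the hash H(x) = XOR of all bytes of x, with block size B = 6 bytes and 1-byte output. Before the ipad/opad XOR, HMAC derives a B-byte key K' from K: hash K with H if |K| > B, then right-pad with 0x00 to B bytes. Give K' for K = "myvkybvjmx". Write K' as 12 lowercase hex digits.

|K| = 10 > B = 6, so first hash the key.
H(K): XOR 6d⊕79⊕76⊕6b⊕79⊕62⊕76⊕6a⊕6d⊕78 = 1b.
Zero-pad H(K) = 1b to 6 bytes: K' = 1b 00 00 00 00 00.

1b0000000000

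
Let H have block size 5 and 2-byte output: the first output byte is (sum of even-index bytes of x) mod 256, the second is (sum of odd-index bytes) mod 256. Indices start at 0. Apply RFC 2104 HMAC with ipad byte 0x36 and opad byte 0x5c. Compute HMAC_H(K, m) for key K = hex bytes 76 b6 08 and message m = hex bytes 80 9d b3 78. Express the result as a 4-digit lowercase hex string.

Key hex bytes 76 b6 08 is 3 bytes ≤ B = 5; zero-pad to 5 bytes: K' = 76 b6 08 00 00.
K' ⊕ ipad = 40 80 3e 36 36.  K' ⊕ opad = 2a ea 54 5c 5c.
Inner input = (K'⊕ipad) ∥ m = 40 80 3e 36 36 ∥ 80 9d b3 78.
Inner hash: even-index sum = 457 mod 256 = 201; odd-index sum = 489 mod 256 = 233 → c9 e9.
Outer input = (K'⊕opad) ∥ inner = 2a ea 54 5c 5c ∥ c9 e9.
Outer hash (tag): even-index sum = 451 mod 256 = 195; odd-index sum = 527 mod 256 = 15 → c3 0f.

c30f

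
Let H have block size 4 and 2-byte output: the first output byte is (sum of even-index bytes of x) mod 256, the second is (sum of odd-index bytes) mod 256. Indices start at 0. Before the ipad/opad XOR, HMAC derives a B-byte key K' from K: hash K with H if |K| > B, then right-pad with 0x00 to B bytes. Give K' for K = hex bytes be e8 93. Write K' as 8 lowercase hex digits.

bee89300

Key hex bytes be e8 93 is 3 bytes ≤ B = 4; zero-pad to 4 bytes: K' = be e8 93 00.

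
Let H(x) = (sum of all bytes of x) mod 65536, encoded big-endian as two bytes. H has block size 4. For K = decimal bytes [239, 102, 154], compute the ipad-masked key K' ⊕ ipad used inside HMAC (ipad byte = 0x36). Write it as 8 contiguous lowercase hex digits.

Key decimal bytes [239, 102, 154] = ef 66 9a is 3 bytes ≤ B = 4; zero-pad to 4 bytes: K' = ef 66 9a 00.
XOR each byte with 0x36: ef⊕36=d9, 66⊕36=50, 9a⊕36=ac, 00⊕36=36.

d950ac36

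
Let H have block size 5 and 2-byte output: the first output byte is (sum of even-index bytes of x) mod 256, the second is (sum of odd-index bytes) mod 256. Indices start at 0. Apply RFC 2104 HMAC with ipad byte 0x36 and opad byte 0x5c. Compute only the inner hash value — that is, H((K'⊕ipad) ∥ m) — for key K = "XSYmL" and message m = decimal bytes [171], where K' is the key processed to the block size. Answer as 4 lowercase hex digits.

Key "XSYmL" = 58 53 59 6d 4c is exactly B = 5 bytes: K' = 58 53 59 6d 4c.
K' ⊕ ipad = 6e 65 6f 5b 7a.
Inner input = 6e 65 6f 5b 7a ∥ ab.
Inner hash: even-index sum = 343 mod 256 = 87; odd-index sum = 363 mod 256 = 107 → 57 6b.

576b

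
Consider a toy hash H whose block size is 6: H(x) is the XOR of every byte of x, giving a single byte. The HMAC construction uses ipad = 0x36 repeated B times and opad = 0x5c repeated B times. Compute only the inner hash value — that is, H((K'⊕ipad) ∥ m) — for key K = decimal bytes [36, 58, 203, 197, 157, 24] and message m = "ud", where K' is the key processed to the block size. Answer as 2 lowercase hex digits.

Key decimal bytes [36, 58, 203, 197, 157, 24] = 24 3a cb c5 9d 18 is exactly B = 6 bytes: K' = 24 3a cb c5 9d 18.
K' ⊕ ipad = 12 0c fd f3 ab 2e.
Inner input = 12 0c fd f3 ab 2e ∥ 75 64.
Inner hash: XOR 12⊕0c⊕fd⊕f3⊕ab⊕2e⊕75⊕64 = 84.

84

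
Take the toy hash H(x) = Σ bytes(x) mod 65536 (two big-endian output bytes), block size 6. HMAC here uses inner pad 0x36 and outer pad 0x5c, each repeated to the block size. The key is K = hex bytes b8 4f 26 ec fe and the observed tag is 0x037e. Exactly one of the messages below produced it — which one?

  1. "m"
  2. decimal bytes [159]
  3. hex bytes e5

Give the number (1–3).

Key hex bytes b8 4f 26 ec fe is 5 bytes ≤ B = 6; zero-pad to 6 bytes: K' = b8 4f 26 ec fe 00.
K' ⊕ ipad = 8e 79 10 da c8 36; K' ⊕ opad = e4 13 7a b0 a2 5c.
m1: inner = H(8e 79 10 da c8 36 6d) = 03 5c; tag = H(e4 13 7a b0 a2 5c 03 5c) = 037e ← matches
m2: inner = H(8e 79 10 da c8 36 9f) = 03 8e; tag = H(e4 13 7a b0 a2 5c 03 8e) = 03b0
m3: inner = H(8e 79 10 da c8 36 e5) = 03 d4; tag = H(e4 13 7a b0 a2 5c 03 d4) = 03f6

1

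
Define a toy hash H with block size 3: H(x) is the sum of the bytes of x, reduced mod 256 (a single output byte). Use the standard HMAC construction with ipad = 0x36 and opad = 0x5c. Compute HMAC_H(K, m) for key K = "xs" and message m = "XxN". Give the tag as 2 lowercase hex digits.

96

Key "xs" = 78 73 is 2 bytes ≤ B = 3; zero-pad to 3 bytes: K' = 78 73 00.
K' ⊕ ipad = 4e 45 36.  K' ⊕ opad = 24 2f 5c.
Inner input = (K'⊕ipad) ∥ m = 4e 45 36 ∥ 58 78 4e.
Inner hash: sum = 78+69+54+88+120+78 = 487; mod 256 = 231 → e7.
Outer input = (K'⊕opad) ∥ inner = 24 2f 5c ∥ e7.
Outer hash (tag): sum = 36+47+92+231 = 406; mod 256 = 150 → 96.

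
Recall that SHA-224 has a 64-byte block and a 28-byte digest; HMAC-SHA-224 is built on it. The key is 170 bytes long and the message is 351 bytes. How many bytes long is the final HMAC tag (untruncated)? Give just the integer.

The tag is one SHA-224 digest: 28 bytes.

28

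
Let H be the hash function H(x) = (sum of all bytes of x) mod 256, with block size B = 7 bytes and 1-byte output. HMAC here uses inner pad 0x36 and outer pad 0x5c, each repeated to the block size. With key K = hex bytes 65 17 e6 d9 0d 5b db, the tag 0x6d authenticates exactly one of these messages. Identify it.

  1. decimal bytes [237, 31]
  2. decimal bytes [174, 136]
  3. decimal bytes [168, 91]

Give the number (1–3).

3

Key hex bytes 65 17 e6 d9 0d 5b db is exactly B = 7 bytes: K' = 65 17 e6 d9 0d 5b db.
K' ⊕ ipad = 53 21 d0 ef 3b 6d ed; K' ⊕ opad = 39 4b ba 85 51 07 87.
m1: inner = H(53 21 d0 ef 3b 6d ed ed 1f) = d4; tag = H(39 4b ba 85 51 07 87 d4) = 76
m2: inner = H(53 21 d0 ef 3b 6d ed ae 88) = fe; tag = H(39 4b ba 85 51 07 87 fe) = a0
m3: inner = H(53 21 d0 ef 3b 6d ed a8 5b) = cb; tag = H(39 4b ba 85 51 07 87 cb) = 6d ← matches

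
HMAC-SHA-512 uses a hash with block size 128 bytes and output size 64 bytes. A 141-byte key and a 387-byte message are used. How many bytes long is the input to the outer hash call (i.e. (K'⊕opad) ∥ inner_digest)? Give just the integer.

Key is 141 > 128 bytes, so it is hashed to 64 bytes then zero-padded to 128: |K'| = 128.
Outer input = (K'⊕opad) ∥ H(inner) → 128 + 64 = 192 bytes.

192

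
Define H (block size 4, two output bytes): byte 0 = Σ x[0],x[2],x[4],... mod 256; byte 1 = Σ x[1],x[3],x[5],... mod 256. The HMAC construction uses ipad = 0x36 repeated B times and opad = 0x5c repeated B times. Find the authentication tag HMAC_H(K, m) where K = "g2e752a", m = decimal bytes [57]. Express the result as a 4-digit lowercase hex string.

5d06

Key "g2e752a" = 67 32 65 37 35 32 61 is 7 bytes > B = 4, so hash it first: H(key) = 62 9b, then zero-pad to 4 bytes: K' = 62 9b 00 00.
K' ⊕ ipad = 54 ad 36 36.  K' ⊕ opad = 3e c7 5c 5c.
Inner input = (K'⊕ipad) ∥ m = 54 ad 36 36 ∥ 39.
Inner hash: even-index sum = 195 mod 256 = 195; odd-index sum = 227 mod 256 = 227 → c3 e3.
Outer input = (K'⊕opad) ∥ inner = 3e c7 5c 5c ∥ c3 e3.
Outer hash (tag): even-index sum = 349 mod 256 = 93; odd-index sum = 518 mod 256 = 6 → 5d 06.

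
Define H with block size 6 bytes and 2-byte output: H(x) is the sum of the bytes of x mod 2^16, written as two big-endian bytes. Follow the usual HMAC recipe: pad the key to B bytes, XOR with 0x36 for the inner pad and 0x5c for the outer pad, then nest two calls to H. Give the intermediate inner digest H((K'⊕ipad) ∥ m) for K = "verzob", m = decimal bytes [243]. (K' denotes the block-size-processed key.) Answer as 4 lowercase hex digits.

02c3

Key "verzob" = 76 65 72 7a 6f 62 is exactly B = 6 bytes: K' = 76 65 72 7a 6f 62.
K' ⊕ ipad = 40 53 44 4c 59 54.
Inner input = 40 53 44 4c 59 54 ∥ f3.
Inner hash: sum = 64+83+68+76+89+84+243 = 707 → 02 c3.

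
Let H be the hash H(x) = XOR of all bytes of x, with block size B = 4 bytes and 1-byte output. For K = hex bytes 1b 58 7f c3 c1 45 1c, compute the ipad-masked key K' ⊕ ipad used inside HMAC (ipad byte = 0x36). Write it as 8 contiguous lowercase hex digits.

51363636

Key hex bytes 1b 58 7f c3 c1 45 1c is 7 bytes > B = 4, so hash it first: H(key) = 67, then zero-pad to 4 bytes: K' = 67 00 00 00.
XOR each byte with 0x36: 67⊕36=51, 00⊕36=36, 00⊕36=36, 00⊕36=36.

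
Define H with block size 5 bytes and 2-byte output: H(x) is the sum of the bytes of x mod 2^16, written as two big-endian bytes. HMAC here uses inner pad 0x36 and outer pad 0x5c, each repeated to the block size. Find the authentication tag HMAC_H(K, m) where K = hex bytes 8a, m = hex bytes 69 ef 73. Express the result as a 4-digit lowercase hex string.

Key hex bytes 8a is 1 byte ≤ B = 5; zero-pad to 5 bytes: K' = 8a 00 00 00 00.
K' ⊕ ipad = bc 36 36 36 36.  K' ⊕ opad = d6 5c 5c 5c 5c.
Inner input = (K'⊕ipad) ∥ m = bc 36 36 36 36 ∥ 69 ef 73.
Inner hash: sum = 188+54+54+54+54+105+239+115 = 863 → 03 5f.
Outer input = (K'⊕opad) ∥ inner = d6 5c 5c 5c 5c ∥ 03 5f.
Outer hash (tag): sum = 214+92+92+92+92+3+95 = 680 → 02 a8.

02a8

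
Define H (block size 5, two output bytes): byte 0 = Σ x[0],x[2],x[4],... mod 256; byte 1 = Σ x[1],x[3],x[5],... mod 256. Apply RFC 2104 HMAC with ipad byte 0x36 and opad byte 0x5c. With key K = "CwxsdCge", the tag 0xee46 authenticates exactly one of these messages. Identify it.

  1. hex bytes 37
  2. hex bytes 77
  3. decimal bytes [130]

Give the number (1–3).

3

Key "CwxsdCge" = 43 77 78 73 64 43 67 65 is 8 bytes > B = 5, so hash it first: H(key) = 86 92, then zero-pad to 5 bytes: K' = 86 92 00 00 00.
K' ⊕ ipad = b0 a4 36 36 36; K' ⊕ opad = da ce 5c 5c 5c.
m1: inner = H(b0 a4 36 36 36 37) = 1c 11; tag = H(da ce 5c 5c 5c 1c 11) = a346
m2: inner = H(b0 a4 36 36 36 77) = 1c 51; tag = H(da ce 5c 5c 5c 1c 51) = e346
m3: inner = H(b0 a4 36 36 36 82) = 1c 5c; tag = H(da ce 5c 5c 5c 1c 5c) = ee46 ← matches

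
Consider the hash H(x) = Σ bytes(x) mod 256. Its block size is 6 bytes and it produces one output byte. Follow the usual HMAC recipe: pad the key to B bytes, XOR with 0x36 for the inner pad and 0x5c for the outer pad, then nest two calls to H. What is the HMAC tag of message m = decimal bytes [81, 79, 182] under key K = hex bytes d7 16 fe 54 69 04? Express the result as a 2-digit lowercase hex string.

Key hex bytes d7 16 fe 54 69 04 is exactly B = 6 bytes: K' = d7 16 fe 54 69 04.
K' ⊕ ipad = e1 20 c8 62 5f 32.  K' ⊕ opad = 8b 4a a2 08 35 58.
Inner input = (K'⊕ipad) ∥ m = e1 20 c8 62 5f 32 ∥ 51 4f b6.
Inner hash: sum = 225+32+200+98+95+50+81+79+182 = 1042; mod 256 = 18 → 12.
Outer input = (K'⊕opad) ∥ inner = 8b 4a a2 08 35 58 ∥ 12.
Outer hash (tag): sum = 139+74+162+8+53+88+18 = 542; mod 256 = 30 → 1e.

1e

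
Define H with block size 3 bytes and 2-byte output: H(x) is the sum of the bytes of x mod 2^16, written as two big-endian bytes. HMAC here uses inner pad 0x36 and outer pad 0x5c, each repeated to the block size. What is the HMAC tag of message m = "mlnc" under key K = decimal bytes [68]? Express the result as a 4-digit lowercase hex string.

015a

Key decimal bytes [68] = 44 is 1 byte ≤ B = 3; zero-pad to 3 bytes: K' = 44 00 00.
K' ⊕ ipad = 72 36 36.  K' ⊕ opad = 18 5c 5c.
Inner input = (K'⊕ipad) ∥ m = 72 36 36 ∥ 6d 6c 6e 63.
Inner hash: sum = 114+54+54+109+108+110+99 = 648 → 02 88.
Outer input = (K'⊕opad) ∥ inner = 18 5c 5c ∥ 02 88.
Outer hash (tag): sum = 24+92+92+2+136 = 346 → 01 5a.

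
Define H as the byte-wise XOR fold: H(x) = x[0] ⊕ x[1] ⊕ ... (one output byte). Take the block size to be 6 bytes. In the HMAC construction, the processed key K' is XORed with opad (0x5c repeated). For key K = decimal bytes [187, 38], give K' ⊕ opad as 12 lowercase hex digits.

Key decimal bytes [187, 38] = bb 26 is 2 bytes ≤ B = 6; zero-pad to 6 bytes: K' = bb 26 00 00 00 00.
XOR each byte with 0x5c: bb⊕5c=e7, 26⊕5c=7a, 00⊕5c=5c, 00⊕5c=5c, 00⊕5c=5c, 00⊕5c=5c.

e77a5c5c5c5c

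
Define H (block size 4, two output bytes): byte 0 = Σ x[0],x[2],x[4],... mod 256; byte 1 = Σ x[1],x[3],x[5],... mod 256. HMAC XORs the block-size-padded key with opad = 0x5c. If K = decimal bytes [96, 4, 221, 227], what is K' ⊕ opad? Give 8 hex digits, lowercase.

3c5881bf

Key decimal bytes [96, 4, 221, 227] = 60 04 dd e3 is exactly B = 4 bytes: K' = 60 04 dd e3.
XOR each byte with 0x5c: 60⊕5c=3c, 04⊕5c=58, dd⊕5c=81, e3⊕5c=bf.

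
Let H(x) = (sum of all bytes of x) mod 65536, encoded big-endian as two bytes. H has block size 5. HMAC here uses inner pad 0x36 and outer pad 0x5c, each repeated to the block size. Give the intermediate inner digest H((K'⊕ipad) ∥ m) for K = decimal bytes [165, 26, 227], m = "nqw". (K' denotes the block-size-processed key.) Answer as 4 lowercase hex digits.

0356

Key decimal bytes [165, 26, 227] = a5 1a e3 is 3 bytes ≤ B = 5; zero-pad to 5 bytes: K' = a5 1a e3 00 00.
K' ⊕ ipad = 93 2c d5 36 36.
Inner input = 93 2c d5 36 36 ∥ 6e 71 77.
Inner hash: sum = 147+44+213+54+54+110+113+119 = 854 → 03 56.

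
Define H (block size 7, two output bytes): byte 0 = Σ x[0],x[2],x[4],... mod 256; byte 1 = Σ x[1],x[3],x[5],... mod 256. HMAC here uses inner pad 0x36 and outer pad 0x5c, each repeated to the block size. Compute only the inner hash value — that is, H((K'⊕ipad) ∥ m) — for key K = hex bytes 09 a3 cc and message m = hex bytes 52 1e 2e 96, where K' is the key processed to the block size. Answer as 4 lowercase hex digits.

5981

Key hex bytes 09 a3 cc is 3 bytes ≤ B = 7; zero-pad to 7 bytes: K' = 09 a3 cc 00 00 00 00.
K' ⊕ ipad = 3f 95 fa 36 36 36 36.
Inner input = 3f 95 fa 36 36 36 36 ∥ 52 1e 2e 96.
Inner hash: even-index sum = 601 mod 256 = 89; odd-index sum = 385 mod 256 = 129 → 59 81.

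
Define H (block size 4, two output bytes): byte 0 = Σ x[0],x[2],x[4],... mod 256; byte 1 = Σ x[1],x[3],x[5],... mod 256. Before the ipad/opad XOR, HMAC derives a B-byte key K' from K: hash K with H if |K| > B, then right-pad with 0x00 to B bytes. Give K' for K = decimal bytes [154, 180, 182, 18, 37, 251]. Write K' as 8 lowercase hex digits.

|K| = 6 > B = 4, so first hash the key.
H(K): even-index sum = 373 mod 256 = 117; odd-index sum = 449 mod 256 = 193 → 75 c1.
Zero-pad H(K) = 75 c1 to 4 bytes: K' = 75 c1 00 00.

75c10000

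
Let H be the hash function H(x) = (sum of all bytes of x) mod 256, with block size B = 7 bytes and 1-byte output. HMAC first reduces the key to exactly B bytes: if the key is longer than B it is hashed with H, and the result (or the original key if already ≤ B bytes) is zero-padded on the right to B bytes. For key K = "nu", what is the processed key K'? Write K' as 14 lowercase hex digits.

Key "nu" = 6e 75 is 2 bytes ≤ B = 7; zero-pad to 7 bytes: K' = 6e 75 00 00 00 00 00.

6e750000000000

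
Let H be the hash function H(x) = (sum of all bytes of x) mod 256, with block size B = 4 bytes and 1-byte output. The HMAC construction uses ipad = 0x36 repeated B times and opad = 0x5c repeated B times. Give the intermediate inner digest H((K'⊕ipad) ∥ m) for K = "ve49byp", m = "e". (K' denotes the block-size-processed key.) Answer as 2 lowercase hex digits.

ac

Key "ve49byp" = 76 65 34 39 62 79 70 is 7 bytes > B = 4, so hash it first: H(key) = 93, then zero-pad to 4 bytes: K' = 93 00 00 00.
K' ⊕ ipad = a5 36 36 36.
Inner input = a5 36 36 36 ∥ 65.
Inner hash: sum = 165+54+54+54+101 = 428; mod 256 = 172 → ac.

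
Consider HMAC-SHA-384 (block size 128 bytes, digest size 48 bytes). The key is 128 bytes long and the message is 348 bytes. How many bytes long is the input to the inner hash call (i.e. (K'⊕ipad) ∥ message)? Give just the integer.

476

Key is 128 ≤ 128 bytes, zero-padded: |K'| = 128.
Inner input = (K'⊕ipad) ∥ m → 128 + 348 = 476 bytes.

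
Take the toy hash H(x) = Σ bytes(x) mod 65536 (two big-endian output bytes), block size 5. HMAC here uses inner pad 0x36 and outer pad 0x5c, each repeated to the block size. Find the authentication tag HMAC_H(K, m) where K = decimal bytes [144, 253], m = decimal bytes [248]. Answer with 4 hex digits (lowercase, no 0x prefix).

Key decimal bytes [144, 253] = 90 fd is 2 bytes ≤ B = 5; zero-pad to 5 bytes: K' = 90 fd 00 00 00.
K' ⊕ ipad = a6 cb 36 36 36.  K' ⊕ opad = cc a1 5c 5c 5c.
Inner input = (K'⊕ipad) ∥ m = a6 cb 36 36 36 ∥ f8.
Inner hash: sum = 166+203+54+54+54+248 = 779 → 03 0b.
Outer input = (K'⊕opad) ∥ inner = cc a1 5c 5c 5c ∥ 03 0b.
Outer hash (tag): sum = 204+161+92+92+92+3+11 = 655 → 02 8f.

028f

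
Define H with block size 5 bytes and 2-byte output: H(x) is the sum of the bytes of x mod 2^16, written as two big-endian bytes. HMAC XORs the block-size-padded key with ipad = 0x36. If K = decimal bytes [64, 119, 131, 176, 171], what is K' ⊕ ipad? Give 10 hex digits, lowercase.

7641b5869d

Key decimal bytes [64, 119, 131, 176, 171] = 40 77 83 b0 ab is exactly B = 5 bytes: K' = 40 77 83 b0 ab.
XOR each byte with 0x36: 40⊕36=76, 77⊕36=41, 83⊕36=b5, b0⊕36=86, ab⊕36=9d.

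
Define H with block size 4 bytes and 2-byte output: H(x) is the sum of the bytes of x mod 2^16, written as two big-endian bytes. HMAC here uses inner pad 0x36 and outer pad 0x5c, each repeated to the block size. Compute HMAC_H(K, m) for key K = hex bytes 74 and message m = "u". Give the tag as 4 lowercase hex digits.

0196

Key hex bytes 74 is 1 byte ≤ B = 4; zero-pad to 4 bytes: K' = 74 00 00 00.
K' ⊕ ipad = 42 36 36 36.  K' ⊕ opad = 28 5c 5c 5c.
Inner input = (K'⊕ipad) ∥ m = 42 36 36 36 ∥ 75.
Inner hash: sum = 66+54+54+54+117 = 345 → 01 59.
Outer input = (K'⊕opad) ∥ inner = 28 5c 5c 5c ∥ 01 59.
Outer hash (tag): sum = 40+92+92+92+1+89 = 406 → 01 96.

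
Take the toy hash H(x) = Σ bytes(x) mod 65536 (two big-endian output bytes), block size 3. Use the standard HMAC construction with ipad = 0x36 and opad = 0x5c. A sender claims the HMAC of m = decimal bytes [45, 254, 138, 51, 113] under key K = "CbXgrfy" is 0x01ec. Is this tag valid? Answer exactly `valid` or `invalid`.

Key "CbXgrfy" = 43 62 58 67 72 66 79 is 7 bytes > B = 3, so hash it first: H(key) = 02 b5, then zero-pad to 3 bytes: K' = 02 b5 00.
K' ⊕ ipad = 34 83 36; K' ⊕ opad = 5e e9 5c.
Inner hash: sum = 52+131+54+45+254+138+51+113 = 838 → 03 46.
Outer hash (recomputed tag): sum = 94+233+92+3+70 = 492 → 01 ec.
Recomputed tag = 01ec; claimed = 01ec → match.

valid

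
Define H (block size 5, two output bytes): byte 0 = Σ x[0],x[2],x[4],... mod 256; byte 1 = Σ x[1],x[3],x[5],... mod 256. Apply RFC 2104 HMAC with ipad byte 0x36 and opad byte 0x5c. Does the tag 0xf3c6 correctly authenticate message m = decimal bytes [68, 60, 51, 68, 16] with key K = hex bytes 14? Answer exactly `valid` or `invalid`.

valid

Key hex bytes 14 is 1 byte ≤ B = 5; zero-pad to 5 bytes: K' = 14 00 00 00 00.
K' ⊕ ipad = 22 36 36 36 36; K' ⊕ opad = 48 5c 5c 5c 5c.
Inner hash: even-index sum = 270 mod 256 = 14; odd-index sum = 243 mod 256 = 243 → 0e f3.
Outer hash (recomputed tag): even-index sum = 499 mod 256 = 243; odd-index sum = 198 mod 256 = 198 → f3 c6.
Recomputed tag = f3c6; claimed = f3c6 → match.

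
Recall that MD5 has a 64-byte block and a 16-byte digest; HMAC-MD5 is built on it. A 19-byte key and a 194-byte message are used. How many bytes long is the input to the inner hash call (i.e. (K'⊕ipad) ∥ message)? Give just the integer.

258

Key is 19 ≤ 64 bytes, zero-padded: |K'| = 64.
Inner input = (K'⊕ipad) ∥ m → 64 + 194 = 258 bytes.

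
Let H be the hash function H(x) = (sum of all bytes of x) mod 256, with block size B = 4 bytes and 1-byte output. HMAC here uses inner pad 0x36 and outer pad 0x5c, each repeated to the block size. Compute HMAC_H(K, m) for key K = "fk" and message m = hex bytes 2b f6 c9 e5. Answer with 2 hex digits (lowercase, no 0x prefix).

11

Key "fk" = 66 6b is 2 bytes ≤ B = 4; zero-pad to 4 bytes: K' = 66 6b 00 00.
K' ⊕ ipad = 50 5d 36 36.  K' ⊕ opad = 3a 37 5c 5c.
Inner input = (K'⊕ipad) ∥ m = 50 5d 36 36 ∥ 2b f6 c9 e5.
Inner hash: sum = 80+93+54+54+43+246+201+229 = 1000; mod 256 = 232 → e8.
Outer input = (K'⊕opad) ∥ inner = 3a 37 5c 5c ∥ e8.
Outer hash (tag): sum = 58+55+92+92+232 = 529; mod 256 = 17 → 11.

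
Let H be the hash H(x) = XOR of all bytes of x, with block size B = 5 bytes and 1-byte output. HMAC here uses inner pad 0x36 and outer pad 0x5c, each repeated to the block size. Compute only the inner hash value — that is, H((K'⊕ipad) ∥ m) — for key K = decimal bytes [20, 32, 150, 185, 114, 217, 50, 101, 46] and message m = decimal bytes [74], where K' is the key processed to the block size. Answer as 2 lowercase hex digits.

Key decimal bytes [20, 32, 150, 185, 114, 217, 50, 101, 46] = 14 20 96 b9 72 d9 32 65 2e is 9 bytes > B = 5, so hash it first: H(key) = c9, then zero-pad to 5 bytes: K' = c9 00 00 00 00.
K' ⊕ ipad = ff 36 36 36 36.
Inner input = ff 36 36 36 36 ∥ 4a.
Inner hash: XOR ff⊕36⊕36⊕36⊕36⊕4a = b5.

b5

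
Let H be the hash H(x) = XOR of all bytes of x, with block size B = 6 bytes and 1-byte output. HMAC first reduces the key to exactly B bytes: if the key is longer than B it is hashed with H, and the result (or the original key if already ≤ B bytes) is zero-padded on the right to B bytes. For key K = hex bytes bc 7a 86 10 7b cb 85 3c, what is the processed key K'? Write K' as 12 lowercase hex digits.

590000000000

|K| = 8 > B = 6, so first hash the key.
H(K): XOR bc⊕7a⊕86⊕10⊕7b⊕cb⊕85⊕3c = 59.
Zero-pad H(K) = 59 to 6 bytes: K' = 59 00 00 00 00 00.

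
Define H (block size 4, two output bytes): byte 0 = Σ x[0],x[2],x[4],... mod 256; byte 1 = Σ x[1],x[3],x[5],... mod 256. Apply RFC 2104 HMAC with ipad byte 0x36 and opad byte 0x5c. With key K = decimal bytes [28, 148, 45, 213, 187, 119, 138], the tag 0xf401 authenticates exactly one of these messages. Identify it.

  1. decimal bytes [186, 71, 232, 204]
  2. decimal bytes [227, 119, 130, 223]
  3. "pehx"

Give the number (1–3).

3

Key decimal bytes [28, 148, 45, 213, 187, 119, 138] = 1c 94 2d d5 bb 77 8a is 7 bytes > B = 4, so hash it first: H(key) = 8e e0, then zero-pad to 4 bytes: K' = 8e e0 00 00.
K' ⊕ ipad = b8 d6 36 36; K' ⊕ opad = d2 bc 5c 5c.
m1: inner = H(b8 d6 36 36 ba 47 e8 cc) = 90 1f; tag = H(d2 bc 5c 5c 90 1f) = be37
m2: inner = H(b8 d6 36 36 e3 77 82 df) = 53 62; tag = H(d2 bc 5c 5c 53 62) = 817a
m3: inner = H(b8 d6 36 36 70 65 68 78) = c6 e9; tag = H(d2 bc 5c 5c c6 e9) = f401 ← matches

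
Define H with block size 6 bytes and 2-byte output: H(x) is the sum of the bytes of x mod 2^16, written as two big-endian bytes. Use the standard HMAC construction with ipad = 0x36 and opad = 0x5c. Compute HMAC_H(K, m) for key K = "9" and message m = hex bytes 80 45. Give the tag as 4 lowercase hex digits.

0314

Key "9" = 39 is 1 byte ≤ B = 6; zero-pad to 6 bytes: K' = 39 00 00 00 00 00.
K' ⊕ ipad = 0f 36 36 36 36 36.  K' ⊕ opad = 65 5c 5c 5c 5c 5c.
Inner input = (K'⊕ipad) ∥ m = 0f 36 36 36 36 36 ∥ 80 45.
Inner hash: sum = 15+54+54+54+54+54+128+69 = 482 → 01 e2.
Outer input = (K'⊕opad) ∥ inner = 65 5c 5c 5c 5c 5c ∥ 01 e2.
Outer hash (tag): sum = 101+92+92+92+92+92+1+226 = 788 → 03 14.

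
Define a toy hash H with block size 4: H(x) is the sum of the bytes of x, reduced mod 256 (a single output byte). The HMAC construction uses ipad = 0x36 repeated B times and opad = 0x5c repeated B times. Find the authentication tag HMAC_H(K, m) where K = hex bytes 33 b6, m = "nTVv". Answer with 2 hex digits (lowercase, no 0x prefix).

90

Key hex bytes 33 b6 is 2 bytes ≤ B = 4; zero-pad to 4 bytes: K' = 33 b6 00 00.
K' ⊕ ipad = 05 80 36 36.  K' ⊕ opad = 6f ea 5c 5c.
Inner input = (K'⊕ipad) ∥ m = 05 80 36 36 ∥ 6e 54 56 76.
Inner hash: sum = 5+128+54+54+110+84+86+118 = 639; mod 256 = 127 → 7f.
Outer input = (K'⊕opad) ∥ inner = 6f ea 5c 5c ∥ 7f.
Outer hash (tag): sum = 111+234+92+92+127 = 656; mod 256 = 144 → 90.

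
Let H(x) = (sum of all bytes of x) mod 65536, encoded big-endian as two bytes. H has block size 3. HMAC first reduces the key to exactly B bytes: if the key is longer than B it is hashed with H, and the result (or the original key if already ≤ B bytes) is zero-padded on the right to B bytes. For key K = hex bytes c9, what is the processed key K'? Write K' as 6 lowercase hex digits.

Key hex bytes c9 is 1 byte ≤ B = 3; zero-pad to 3 bytes: K' = c9 00 00.

c90000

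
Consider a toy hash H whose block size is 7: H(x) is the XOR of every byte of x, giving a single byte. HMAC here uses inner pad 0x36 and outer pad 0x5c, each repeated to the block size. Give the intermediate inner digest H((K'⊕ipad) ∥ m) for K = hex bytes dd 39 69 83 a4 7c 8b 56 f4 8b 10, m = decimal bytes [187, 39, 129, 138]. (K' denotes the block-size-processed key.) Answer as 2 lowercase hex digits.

c5

Key hex bytes dd 39 69 83 a4 7c 8b 56 f4 8b 10 is 11 bytes > B = 7, so hash it first: H(key) = 64, then zero-pad to 7 bytes: K' = 64 00 00 00 00 00 00.
K' ⊕ ipad = 52 36 36 36 36 36 36.
Inner input = 52 36 36 36 36 36 36 ∥ bb 27 81 8a.
Inner hash: XOR 52⊕36⊕36⊕36⊕36⊕36⊕36⊕bb⊕27⊕81⊕8a = c5.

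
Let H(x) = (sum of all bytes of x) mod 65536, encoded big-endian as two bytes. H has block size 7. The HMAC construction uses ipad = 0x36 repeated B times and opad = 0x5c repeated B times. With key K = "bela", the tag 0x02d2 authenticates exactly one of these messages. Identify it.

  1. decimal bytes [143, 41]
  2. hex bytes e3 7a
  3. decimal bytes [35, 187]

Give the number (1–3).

Key "bela" = 62 65 6c 61 is 4 bytes ≤ B = 7; zero-pad to 7 bytes: K' = 62 65 6c 61 00 00 00.
K' ⊕ ipad = 54 53 5a 57 36 36 36; K' ⊕ opad = 3e 39 30 3d 5c 5c 5c.
m1: inner = H(54 53 5a 57 36 36 36 8f 29) = 02 b2; tag = H(3e 39 30 3d 5c 5c 5c 02 b2) = 02ac
m2: inner = H(54 53 5a 57 36 36 36 e3 7a) = 03 57; tag = H(3e 39 30 3d 5c 5c 5c 03 57) = 0252
m3: inner = H(54 53 5a 57 36 36 36 23 bb) = 02 d8; tag = H(3e 39 30 3d 5c 5c 5c 02 d8) = 02d2 ← matches

3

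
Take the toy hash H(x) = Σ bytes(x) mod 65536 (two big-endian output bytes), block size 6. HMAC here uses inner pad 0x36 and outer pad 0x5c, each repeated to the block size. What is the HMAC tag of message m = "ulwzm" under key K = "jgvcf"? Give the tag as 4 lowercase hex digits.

017b

Key "jgvcf" = 6a 67 76 63 66 is 5 bytes ≤ B = 6; zero-pad to 6 bytes: K' = 6a 67 76 63 66 00.
K' ⊕ ipad = 5c 51 40 55 50 36.  K' ⊕ opad = 36 3b 2a 3f 3a 5c.
Inner input = (K'⊕ipad) ∥ m = 5c 51 40 55 50 36 ∥ 75 6c 77 7a 6d.
Inner hash: sum = 92+81+64+85+80+54+117+108+119+122+109 = 1031 → 04 07.
Outer input = (K'⊕opad) ∥ inner = 36 3b 2a 3f 3a 5c ∥ 04 07.
Outer hash (tag): sum = 54+59+42+63+58+92+4+7 = 379 → 01 7b.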